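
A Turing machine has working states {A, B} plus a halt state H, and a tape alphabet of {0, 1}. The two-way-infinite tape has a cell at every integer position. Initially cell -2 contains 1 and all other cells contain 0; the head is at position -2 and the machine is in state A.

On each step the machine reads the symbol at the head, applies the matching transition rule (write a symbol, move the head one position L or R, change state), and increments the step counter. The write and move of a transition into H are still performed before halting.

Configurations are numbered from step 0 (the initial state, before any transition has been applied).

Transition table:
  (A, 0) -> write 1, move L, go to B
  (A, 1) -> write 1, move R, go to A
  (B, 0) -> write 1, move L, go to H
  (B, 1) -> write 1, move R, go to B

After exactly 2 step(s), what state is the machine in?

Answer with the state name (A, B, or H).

Answer: B

Derivation:
Step 1: in state A at pos -2, read 1 -> (A,1)->write 1,move R,goto A. Now: state=A, head=-1, tape[-3..0]=0100 (head:   ^)
Step 2: in state A at pos -1, read 0 -> (A,0)->write 1,move L,goto B. Now: state=B, head=-2, tape[-3..0]=0110 (head:  ^)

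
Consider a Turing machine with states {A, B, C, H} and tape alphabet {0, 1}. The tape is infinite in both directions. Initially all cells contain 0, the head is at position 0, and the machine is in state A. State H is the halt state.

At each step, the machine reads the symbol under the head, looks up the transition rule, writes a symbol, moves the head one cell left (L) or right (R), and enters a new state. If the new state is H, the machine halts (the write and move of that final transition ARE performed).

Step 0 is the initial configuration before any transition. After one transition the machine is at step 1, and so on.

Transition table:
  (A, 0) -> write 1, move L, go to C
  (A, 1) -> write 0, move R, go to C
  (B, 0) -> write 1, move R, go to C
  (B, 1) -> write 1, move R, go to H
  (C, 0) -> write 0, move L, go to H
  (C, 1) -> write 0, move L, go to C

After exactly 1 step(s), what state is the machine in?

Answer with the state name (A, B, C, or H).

Answer: C

Derivation:
Step 1: in state A at pos 0, read 0 -> (A,0)->write 1,move L,goto C. Now: state=C, head=-1, tape[-2..1]=0010 (head:  ^)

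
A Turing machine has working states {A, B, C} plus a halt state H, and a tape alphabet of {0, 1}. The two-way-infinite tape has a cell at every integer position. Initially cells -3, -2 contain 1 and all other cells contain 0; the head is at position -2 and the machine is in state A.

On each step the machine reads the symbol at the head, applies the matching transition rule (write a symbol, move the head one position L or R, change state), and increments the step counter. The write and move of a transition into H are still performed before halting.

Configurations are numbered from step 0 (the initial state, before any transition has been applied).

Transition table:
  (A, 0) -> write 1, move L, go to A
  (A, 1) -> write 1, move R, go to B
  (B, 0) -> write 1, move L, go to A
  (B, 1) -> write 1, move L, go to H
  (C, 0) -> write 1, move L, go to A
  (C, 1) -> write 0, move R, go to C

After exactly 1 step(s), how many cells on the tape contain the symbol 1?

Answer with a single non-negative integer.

Step 1: in state A at pos -2, read 1 -> (A,1)->write 1,move R,goto B. Now: state=B, head=-1, tape[-4..0]=01100 (head:    ^)
Cells containing 1 after step 1: {-3, -2} -> 2 cell(s)

Answer: 2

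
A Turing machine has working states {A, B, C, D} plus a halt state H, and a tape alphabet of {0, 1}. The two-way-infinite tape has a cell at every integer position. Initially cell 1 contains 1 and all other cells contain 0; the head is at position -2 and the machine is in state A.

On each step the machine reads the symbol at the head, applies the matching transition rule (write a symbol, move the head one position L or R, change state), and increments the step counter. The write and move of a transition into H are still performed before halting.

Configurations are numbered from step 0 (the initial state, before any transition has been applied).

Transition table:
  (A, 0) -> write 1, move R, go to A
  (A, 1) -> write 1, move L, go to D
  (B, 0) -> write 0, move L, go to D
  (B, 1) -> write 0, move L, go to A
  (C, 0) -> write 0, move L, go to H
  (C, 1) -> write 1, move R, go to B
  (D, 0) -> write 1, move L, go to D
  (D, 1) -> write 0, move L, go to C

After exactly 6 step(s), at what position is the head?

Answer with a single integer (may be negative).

Answer: 0

Derivation:
Step 1: in state A at pos -2, read 0 -> (A,0)->write 1,move R,goto A. Now: state=A, head=-1, tape[-3..2]=010010 (head:   ^)
Step 2: in state A at pos -1, read 0 -> (A,0)->write 1,move R,goto A. Now: state=A, head=0, tape[-3..2]=011010 (head:    ^)
Step 3: in state A at pos 0, read 0 -> (A,0)->write 1,move R,goto A. Now: state=A, head=1, tape[-3..2]=011110 (head:     ^)
Step 4: in state A at pos 1, read 1 -> (A,1)->write 1,move L,goto D. Now: state=D, head=0, tape[-3..2]=011110 (head:    ^)
Step 5: in state D at pos 0, read 1 -> (D,1)->write 0,move L,goto C. Now: state=C, head=-1, tape[-3..2]=011010 (head:   ^)
Step 6: in state C at pos -1, read 1 -> (C,1)->write 1,move R,goto B. Now: state=B, head=0, tape[-3..2]=011010 (head:    ^)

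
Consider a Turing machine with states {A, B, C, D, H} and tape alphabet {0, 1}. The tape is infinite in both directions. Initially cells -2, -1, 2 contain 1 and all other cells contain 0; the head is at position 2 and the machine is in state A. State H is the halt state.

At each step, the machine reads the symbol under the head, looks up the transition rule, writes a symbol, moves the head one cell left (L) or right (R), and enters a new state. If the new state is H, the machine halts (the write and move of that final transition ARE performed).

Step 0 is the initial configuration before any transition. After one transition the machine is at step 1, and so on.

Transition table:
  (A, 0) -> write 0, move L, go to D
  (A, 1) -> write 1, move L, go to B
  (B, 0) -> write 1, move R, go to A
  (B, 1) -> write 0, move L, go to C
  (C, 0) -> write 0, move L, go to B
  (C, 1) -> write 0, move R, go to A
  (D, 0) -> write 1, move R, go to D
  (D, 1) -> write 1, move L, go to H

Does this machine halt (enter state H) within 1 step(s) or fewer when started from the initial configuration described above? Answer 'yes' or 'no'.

Answer: no

Derivation:
Step 1: in state A at pos 2, read 1 -> (A,1)->write 1,move L,goto B. Now: state=B, head=1, tape[-3..3]=0110010 (head:     ^)
After 1 step(s): state = B (not H) -> not halted within 1 -> no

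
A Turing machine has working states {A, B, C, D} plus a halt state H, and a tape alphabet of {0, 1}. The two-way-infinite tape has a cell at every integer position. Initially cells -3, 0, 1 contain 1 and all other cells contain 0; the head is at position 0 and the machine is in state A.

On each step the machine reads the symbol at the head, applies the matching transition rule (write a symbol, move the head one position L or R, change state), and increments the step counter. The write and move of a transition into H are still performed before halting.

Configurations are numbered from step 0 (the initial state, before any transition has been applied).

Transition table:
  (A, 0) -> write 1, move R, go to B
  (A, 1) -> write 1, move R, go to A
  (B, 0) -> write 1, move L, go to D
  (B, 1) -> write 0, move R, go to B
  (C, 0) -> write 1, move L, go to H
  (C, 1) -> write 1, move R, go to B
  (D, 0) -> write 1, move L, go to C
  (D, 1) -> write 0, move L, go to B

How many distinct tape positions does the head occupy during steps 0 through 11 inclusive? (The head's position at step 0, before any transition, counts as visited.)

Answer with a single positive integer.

Step 1: in state A at pos 0, read 1 -> (A,1)->write 1,move R,goto A. Now: state=A, head=1, tape[-4..2]=0100110 (head:      ^)
Step 2: in state A at pos 1, read 1 -> (A,1)->write 1,move R,goto A. Now: state=A, head=2, tape[-4..3]=01001100 (head:       ^)
Step 3: in state A at pos 2, read 0 -> (A,0)->write 1,move R,goto B. Now: state=B, head=3, tape[-4..4]=010011100 (head:        ^)
Step 4: in state B at pos 3, read 0 -> (B,0)->write 1,move L,goto D. Now: state=D, head=2, tape[-4..4]=010011110 (head:       ^)
Step 5: in state D at pos 2, read 1 -> (D,1)->write 0,move L,goto B. Now: state=B, head=1, tape[-4..4]=010011010 (head:      ^)
Step 6: in state B at pos 1, read 1 -> (B,1)->write 0,move R,goto B. Now: state=B, head=2, tape[-4..4]=010010010 (head:       ^)
Step 7: in state B at pos 2, read 0 -> (B,0)->write 1,move L,goto D. Now: state=D, head=1, tape[-4..4]=010010110 (head:      ^)
Step 8: in state D at pos 1, read 0 -> (D,0)->write 1,move L,goto C. Now: state=C, head=0, tape[-4..4]=010011110 (head:     ^)
Step 9: in state C at pos 0, read 1 -> (C,1)->write 1,move R,goto B. Now: state=B, head=1, tape[-4..4]=010011110 (head:      ^)
Step 10: in state B at pos 1, read 1 -> (B,1)->write 0,move R,goto B. Now: state=B, head=2, tape[-4..4]=010010110 (head:       ^)
Step 11: in state B at pos 2, read 1 -> (B,1)->write 0,move R,goto B. Now: state=B, head=3, tape[-4..4]=010010010 (head:        ^)
Head positions at steps 0..11: starting at 0, distinct positions visited = {0, 1, 2, 3} -> 4 position(s)

Answer: 4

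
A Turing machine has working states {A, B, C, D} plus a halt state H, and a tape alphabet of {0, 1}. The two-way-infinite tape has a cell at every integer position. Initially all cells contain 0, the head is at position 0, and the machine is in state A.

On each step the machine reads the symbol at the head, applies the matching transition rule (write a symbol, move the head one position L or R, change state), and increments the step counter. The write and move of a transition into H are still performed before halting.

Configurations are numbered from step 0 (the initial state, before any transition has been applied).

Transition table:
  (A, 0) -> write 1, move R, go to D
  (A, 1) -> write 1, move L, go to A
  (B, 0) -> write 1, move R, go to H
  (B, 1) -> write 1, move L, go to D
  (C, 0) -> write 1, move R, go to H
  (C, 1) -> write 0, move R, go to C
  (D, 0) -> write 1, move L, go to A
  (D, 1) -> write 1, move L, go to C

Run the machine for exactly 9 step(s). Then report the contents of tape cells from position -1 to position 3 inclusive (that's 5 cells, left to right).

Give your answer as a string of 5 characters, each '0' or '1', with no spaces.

Step 1: in state A at pos 0, read 0 -> (A,0)->write 1,move R,goto D. Now: state=D, head=1, tape[-1..2]=0100 (head:   ^)
Step 2: in state D at pos 1, read 0 -> (D,0)->write 1,move L,goto A. Now: state=A, head=0, tape[-1..2]=0110 (head:  ^)
Step 3: in state A at pos 0, read 1 -> (A,1)->write 1,move L,goto A. Now: state=A, head=-1, tape[-2..2]=00110 (head:  ^)
Step 4: in state A at pos -1, read 0 -> (A,0)->write 1,move R,goto D. Now: state=D, head=0, tape[-2..2]=01110 (head:   ^)
Step 5: in state D at pos 0, read 1 -> (D,1)->write 1,move L,goto C. Now: state=C, head=-1, tape[-2..2]=01110 (head:  ^)
Step 6: in state C at pos -1, read 1 -> (C,1)->write 0,move R,goto C. Now: state=C, head=0, tape[-2..2]=00110 (head:   ^)
Step 7: in state C at pos 0, read 1 -> (C,1)->write 0,move R,goto C. Now: state=C, head=1, tape[-2..2]=00010 (head:    ^)
Step 8: in state C at pos 1, read 1 -> (C,1)->write 0,move R,goto C. Now: state=C, head=2, tape[-2..3]=000000 (head:     ^)
Step 9: in state C at pos 2, read 0 -> (C,0)->write 1,move R,goto H. Now: state=H, head=3, tape[-2..4]=0000100 (head:      ^)

Answer: 00010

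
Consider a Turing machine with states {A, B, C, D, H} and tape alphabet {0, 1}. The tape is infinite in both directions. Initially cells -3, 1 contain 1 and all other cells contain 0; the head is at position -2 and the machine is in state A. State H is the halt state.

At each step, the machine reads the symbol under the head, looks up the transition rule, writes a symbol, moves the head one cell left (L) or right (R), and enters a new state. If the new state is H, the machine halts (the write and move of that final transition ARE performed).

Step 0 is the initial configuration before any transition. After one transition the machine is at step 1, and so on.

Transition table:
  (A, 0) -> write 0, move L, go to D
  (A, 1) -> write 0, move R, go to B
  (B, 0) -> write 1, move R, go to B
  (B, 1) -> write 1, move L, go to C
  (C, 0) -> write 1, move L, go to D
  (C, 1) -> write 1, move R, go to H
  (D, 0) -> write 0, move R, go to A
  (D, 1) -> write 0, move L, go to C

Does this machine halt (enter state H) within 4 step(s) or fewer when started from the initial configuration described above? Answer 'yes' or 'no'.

Answer: no

Derivation:
Step 1: in state A at pos -2, read 0 -> (A,0)->write 0,move L,goto D. Now: state=D, head=-3, tape[-4..2]=0100010 (head:  ^)
Step 2: in state D at pos -3, read 1 -> (D,1)->write 0,move L,goto C. Now: state=C, head=-4, tape[-5..2]=00000010 (head:  ^)
Step 3: in state C at pos -4, read 0 -> (C,0)->write 1,move L,goto D. Now: state=D, head=-5, tape[-6..2]=001000010 (head:  ^)
Step 4: in state D at pos -5, read 0 -> (D,0)->write 0,move R,goto A. Now: state=A, head=-4, tape[-6..2]=001000010 (head:   ^)
After 4 step(s): state = A (not H) -> not halted within 4 -> no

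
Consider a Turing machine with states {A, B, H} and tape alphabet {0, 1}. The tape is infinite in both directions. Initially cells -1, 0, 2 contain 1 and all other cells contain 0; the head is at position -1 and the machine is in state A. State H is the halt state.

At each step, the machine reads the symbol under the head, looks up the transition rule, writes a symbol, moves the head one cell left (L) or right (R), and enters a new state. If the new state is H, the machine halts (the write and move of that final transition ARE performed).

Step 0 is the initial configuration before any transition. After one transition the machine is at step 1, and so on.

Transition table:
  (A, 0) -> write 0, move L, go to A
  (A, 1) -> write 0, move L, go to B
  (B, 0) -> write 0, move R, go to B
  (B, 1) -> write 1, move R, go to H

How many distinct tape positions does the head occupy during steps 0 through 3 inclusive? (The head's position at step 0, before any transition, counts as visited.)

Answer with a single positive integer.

Step 1: in state A at pos -1, read 1 -> (A,1)->write 0,move L,goto B. Now: state=B, head=-2, tape[-3..3]=0001010 (head:  ^)
Step 2: in state B at pos -2, read 0 -> (B,0)->write 0,move R,goto B. Now: state=B, head=-1, tape[-3..3]=0001010 (head:   ^)
Step 3: in state B at pos -1, read 0 -> (B,0)->write 0,move R,goto B. Now: state=B, head=0, tape[-3..3]=0001010 (head:    ^)
Head positions at steps 0..3: starting at -1, distinct positions visited = {-2, -1, 0} -> 3 position(s)

Answer: 3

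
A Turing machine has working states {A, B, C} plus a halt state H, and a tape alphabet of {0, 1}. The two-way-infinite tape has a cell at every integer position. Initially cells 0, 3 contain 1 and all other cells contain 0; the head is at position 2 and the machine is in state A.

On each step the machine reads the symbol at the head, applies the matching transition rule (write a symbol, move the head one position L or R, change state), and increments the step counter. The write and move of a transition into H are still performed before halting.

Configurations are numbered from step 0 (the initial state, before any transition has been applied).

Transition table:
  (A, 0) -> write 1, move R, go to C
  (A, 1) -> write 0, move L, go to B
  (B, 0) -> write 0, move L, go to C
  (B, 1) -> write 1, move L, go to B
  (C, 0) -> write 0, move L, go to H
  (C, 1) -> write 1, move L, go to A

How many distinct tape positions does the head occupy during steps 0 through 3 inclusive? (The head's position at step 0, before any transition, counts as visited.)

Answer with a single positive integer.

Step 1: in state A at pos 2, read 0 -> (A,0)->write 1,move R,goto C. Now: state=C, head=3, tape[-1..4]=010110 (head:     ^)
Step 2: in state C at pos 3, read 1 -> (C,1)->write 1,move L,goto A. Now: state=A, head=2, tape[-1..4]=010110 (head:    ^)
Step 3: in state A at pos 2, read 1 -> (A,1)->write 0,move L,goto B. Now: state=B, head=1, tape[-1..4]=010010 (head:   ^)
Head positions at steps 0..3: starting at 2, distinct positions visited = {1, 2, 3} -> 3 position(s)

Answer: 3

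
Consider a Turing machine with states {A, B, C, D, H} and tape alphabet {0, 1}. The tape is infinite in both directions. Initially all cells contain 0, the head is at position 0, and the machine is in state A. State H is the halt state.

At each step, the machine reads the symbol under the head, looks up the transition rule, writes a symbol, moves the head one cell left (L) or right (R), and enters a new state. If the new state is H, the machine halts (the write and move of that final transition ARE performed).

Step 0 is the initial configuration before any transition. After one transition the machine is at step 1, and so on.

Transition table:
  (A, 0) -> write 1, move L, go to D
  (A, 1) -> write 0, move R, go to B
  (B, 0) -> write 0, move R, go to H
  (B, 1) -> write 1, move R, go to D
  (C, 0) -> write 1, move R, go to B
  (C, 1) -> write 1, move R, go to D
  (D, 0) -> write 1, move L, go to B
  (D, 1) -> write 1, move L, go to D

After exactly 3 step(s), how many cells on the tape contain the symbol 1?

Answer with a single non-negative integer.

Answer: 2

Derivation:
Step 1: in state A at pos 0, read 0 -> (A,0)->write 1,move L,goto D. Now: state=D, head=-1, tape[-2..1]=0010 (head:  ^)
Step 2: in state D at pos -1, read 0 -> (D,0)->write 1,move L,goto B. Now: state=B, head=-2, tape[-3..1]=00110 (head:  ^)
Step 3: in state B at pos -2, read 0 -> (B,0)->write 0,move R,goto H. Now: state=H, head=-1, tape[-3..1]=00110 (head:   ^)
Cells containing 1 after step 3: {-1, 0} -> 2 cell(s)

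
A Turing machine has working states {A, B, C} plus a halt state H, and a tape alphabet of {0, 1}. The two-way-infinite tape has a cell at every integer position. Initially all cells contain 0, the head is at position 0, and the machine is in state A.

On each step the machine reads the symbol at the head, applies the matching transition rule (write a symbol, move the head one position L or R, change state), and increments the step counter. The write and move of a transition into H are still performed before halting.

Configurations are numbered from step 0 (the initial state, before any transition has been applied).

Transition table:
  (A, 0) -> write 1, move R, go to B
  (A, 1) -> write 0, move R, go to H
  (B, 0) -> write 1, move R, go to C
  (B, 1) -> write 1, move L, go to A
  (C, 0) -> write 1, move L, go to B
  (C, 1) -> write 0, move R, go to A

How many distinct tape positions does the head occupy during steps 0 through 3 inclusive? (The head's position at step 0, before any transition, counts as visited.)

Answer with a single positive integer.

Answer: 3

Derivation:
Step 1: in state A at pos 0, read 0 -> (A,0)->write 1,move R,goto B. Now: state=B, head=1, tape[-1..2]=0100 (head:   ^)
Step 2: in state B at pos 1, read 0 -> (B,0)->write 1,move R,goto C. Now: state=C, head=2, tape[-1..3]=01100 (head:    ^)
Step 3: in state C at pos 2, read 0 -> (C,0)->write 1,move L,goto B. Now: state=B, head=1, tape[-1..3]=01110 (head:   ^)
Head positions at steps 0..3: starting at 0, distinct positions visited = {0, 1, 2} -> 3 position(s)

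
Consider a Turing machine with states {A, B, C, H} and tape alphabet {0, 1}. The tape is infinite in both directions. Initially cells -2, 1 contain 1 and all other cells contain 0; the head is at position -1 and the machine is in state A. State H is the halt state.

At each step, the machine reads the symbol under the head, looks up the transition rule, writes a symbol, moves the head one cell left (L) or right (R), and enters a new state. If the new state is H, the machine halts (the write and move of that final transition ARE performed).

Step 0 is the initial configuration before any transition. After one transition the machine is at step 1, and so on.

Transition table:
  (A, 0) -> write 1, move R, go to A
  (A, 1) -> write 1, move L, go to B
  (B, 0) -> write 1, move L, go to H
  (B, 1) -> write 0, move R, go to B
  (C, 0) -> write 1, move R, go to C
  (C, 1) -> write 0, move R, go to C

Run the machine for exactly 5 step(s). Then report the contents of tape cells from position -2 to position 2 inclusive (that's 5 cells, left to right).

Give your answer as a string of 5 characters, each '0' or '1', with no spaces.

Step 1: in state A at pos -1, read 0 -> (A,0)->write 1,move R,goto A. Now: state=A, head=0, tape[-3..2]=011010 (head:    ^)
Step 2: in state A at pos 0, read 0 -> (A,0)->write 1,move R,goto A. Now: state=A, head=1, tape[-3..2]=011110 (head:     ^)
Step 3: in state A at pos 1, read 1 -> (A,1)->write 1,move L,goto B. Now: state=B, head=0, tape[-3..2]=011110 (head:    ^)
Step 4: in state B at pos 0, read 1 -> (B,1)->write 0,move R,goto B. Now: state=B, head=1, tape[-3..2]=011010 (head:     ^)
Step 5: in state B at pos 1, read 1 -> (B,1)->write 0,move R,goto B. Now: state=B, head=2, tape[-3..3]=0110000 (head:      ^)

Answer: 11000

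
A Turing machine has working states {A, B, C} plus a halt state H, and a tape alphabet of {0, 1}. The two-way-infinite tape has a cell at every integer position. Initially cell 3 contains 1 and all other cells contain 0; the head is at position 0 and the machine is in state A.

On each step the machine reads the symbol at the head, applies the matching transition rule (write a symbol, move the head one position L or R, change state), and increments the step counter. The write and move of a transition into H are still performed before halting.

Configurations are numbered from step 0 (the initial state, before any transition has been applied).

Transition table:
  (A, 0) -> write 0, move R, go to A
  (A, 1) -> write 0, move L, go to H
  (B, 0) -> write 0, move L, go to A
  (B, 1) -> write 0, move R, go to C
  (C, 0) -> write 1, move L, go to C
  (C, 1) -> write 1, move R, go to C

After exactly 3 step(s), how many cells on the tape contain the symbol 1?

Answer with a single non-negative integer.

Answer: 1

Derivation:
Step 1: in state A at pos 0, read 0 -> (A,0)->write 0,move R,goto A. Now: state=A, head=1, tape[-1..4]=000010 (head:   ^)
Step 2: in state A at pos 1, read 0 -> (A,0)->write 0,move R,goto A. Now: state=A, head=2, tape[-1..4]=000010 (head:    ^)
Step 3: in state A at pos 2, read 0 -> (A,0)->write 0,move R,goto A. Now: state=A, head=3, tape[-1..4]=000010 (head:     ^)
Cells containing 1 after step 3: {3} -> 1 cell(s)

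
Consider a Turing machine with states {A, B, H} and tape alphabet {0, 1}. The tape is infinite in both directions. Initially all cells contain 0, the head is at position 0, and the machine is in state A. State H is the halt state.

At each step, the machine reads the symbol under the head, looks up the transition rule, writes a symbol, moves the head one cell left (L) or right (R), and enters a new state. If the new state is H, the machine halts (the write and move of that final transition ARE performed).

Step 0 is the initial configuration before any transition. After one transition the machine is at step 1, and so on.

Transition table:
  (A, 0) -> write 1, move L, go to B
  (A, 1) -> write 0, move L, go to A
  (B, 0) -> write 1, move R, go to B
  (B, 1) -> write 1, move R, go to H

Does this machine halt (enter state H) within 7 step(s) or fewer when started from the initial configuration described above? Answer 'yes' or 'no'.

Step 1: in state A at pos 0, read 0 -> (A,0)->write 1,move L,goto B. Now: state=B, head=-1, tape[-2..1]=0010 (head:  ^)
Step 2: in state B at pos -1, read 0 -> (B,0)->write 1,move R,goto B. Now: state=B, head=0, tape[-2..1]=0110 (head:   ^)
Step 3: in state B at pos 0, read 1 -> (B,1)->write 1,move R,goto H. Now: state=H, head=1, tape[-2..2]=01100 (head:    ^)
State H reached at step 3; 3 <= 7 -> yes

Answer: yes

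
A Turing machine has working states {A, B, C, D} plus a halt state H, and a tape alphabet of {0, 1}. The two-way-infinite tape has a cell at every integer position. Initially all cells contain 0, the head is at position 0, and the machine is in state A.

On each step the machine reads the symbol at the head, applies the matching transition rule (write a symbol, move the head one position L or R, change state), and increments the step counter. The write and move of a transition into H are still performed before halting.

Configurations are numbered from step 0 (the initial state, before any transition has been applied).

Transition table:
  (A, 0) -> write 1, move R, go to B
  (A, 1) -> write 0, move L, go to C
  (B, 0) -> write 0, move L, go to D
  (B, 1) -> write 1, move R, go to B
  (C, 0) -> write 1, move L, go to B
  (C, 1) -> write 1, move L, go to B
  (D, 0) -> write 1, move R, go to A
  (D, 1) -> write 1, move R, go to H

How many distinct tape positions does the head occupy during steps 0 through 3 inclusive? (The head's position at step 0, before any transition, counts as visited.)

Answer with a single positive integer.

Step 1: in state A at pos 0, read 0 -> (A,0)->write 1,move R,goto B. Now: state=B, head=1, tape[-1..2]=0100 (head:   ^)
Step 2: in state B at pos 1, read 0 -> (B,0)->write 0,move L,goto D. Now: state=D, head=0, tape[-1..2]=0100 (head:  ^)
Step 3: in state D at pos 0, read 1 -> (D,1)->write 1,move R,goto H. Now: state=H, head=1, tape[-1..2]=0100 (head:   ^)
Head positions at steps 0..3: starting at 0, distinct positions visited = {0, 1} -> 2 position(s)

Answer: 2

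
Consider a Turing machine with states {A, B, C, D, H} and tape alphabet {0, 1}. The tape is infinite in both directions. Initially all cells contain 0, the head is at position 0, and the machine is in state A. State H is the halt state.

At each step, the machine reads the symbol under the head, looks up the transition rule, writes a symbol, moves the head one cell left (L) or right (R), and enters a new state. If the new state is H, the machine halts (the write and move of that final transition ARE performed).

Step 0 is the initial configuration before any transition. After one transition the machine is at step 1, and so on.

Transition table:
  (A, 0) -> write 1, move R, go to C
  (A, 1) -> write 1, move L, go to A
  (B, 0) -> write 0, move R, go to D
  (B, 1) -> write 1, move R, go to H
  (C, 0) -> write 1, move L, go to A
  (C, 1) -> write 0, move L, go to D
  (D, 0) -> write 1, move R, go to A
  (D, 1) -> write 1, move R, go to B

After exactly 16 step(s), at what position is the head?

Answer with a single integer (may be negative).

Answer: 2

Derivation:
Step 1: in state A at pos 0, read 0 -> (A,0)->write 1,move R,goto C. Now: state=C, head=1, tape[-1..2]=0100 (head:   ^)
Step 2: in state C at pos 1, read 0 -> (C,0)->write 1,move L,goto A. Now: state=A, head=0, tape[-1..2]=0110 (head:  ^)
Step 3: in state A at pos 0, read 1 -> (A,1)->write 1,move L,goto A. Now: state=A, head=-1, tape[-2..2]=00110 (head:  ^)
Step 4: in state A at pos -1, read 0 -> (A,0)->write 1,move R,goto C. Now: state=C, head=0, tape[-2..2]=01110 (head:   ^)
Step 5: in state C at pos 0, read 1 -> (C,1)->write 0,move L,goto D. Now: state=D, head=-1, tape[-2..2]=01010 (head:  ^)
Step 6: in state D at pos -1, read 1 -> (D,1)->write 1,move R,goto B. Now: state=B, head=0, tape[-2..2]=01010 (head:   ^)
Step 7: in state B at pos 0, read 0 -> (B,0)->write 0,move R,goto D. Now: state=D, head=1, tape[-2..2]=01010 (head:    ^)
Step 8: in state D at pos 1, read 1 -> (D,1)->write 1,move R,goto B. Now: state=B, head=2, tape[-2..3]=010100 (head:     ^)
Step 9: in state B at pos 2, read 0 -> (B,0)->write 0,move R,goto D. Now: state=D, head=3, tape[-2..4]=0101000 (head:      ^)
Step 10: in state D at pos 3, read 0 -> (D,0)->write 1,move R,goto A. Now: state=A, head=4, tape[-2..5]=01010100 (head:       ^)
Step 11: in state A at pos 4, read 0 -> (A,0)->write 1,move R,goto C. Now: state=C, head=5, tape[-2..6]=010101100 (head:        ^)
Step 12: in state C at pos 5, read 0 -> (C,0)->write 1,move L,goto A. Now: state=A, head=4, tape[-2..6]=010101110 (head:       ^)
Step 13: in state A at pos 4, read 1 -> (A,1)->write 1,move L,goto A. Now: state=A, head=3, tape[-2..6]=010101110 (head:      ^)
Step 14: in state A at pos 3, read 1 -> (A,1)->write 1,move L,goto A. Now: state=A, head=2, tape[-2..6]=010101110 (head:     ^)
Step 15: in state A at pos 2, read 0 -> (A,0)->write 1,move R,goto C. Now: state=C, head=3, tape[-2..6]=010111110 (head:      ^)
Step 16: in state C at pos 3, read 1 -> (C,1)->write 0,move L,goto D. Now: state=D, head=2, tape[-2..6]=010110110 (head:     ^)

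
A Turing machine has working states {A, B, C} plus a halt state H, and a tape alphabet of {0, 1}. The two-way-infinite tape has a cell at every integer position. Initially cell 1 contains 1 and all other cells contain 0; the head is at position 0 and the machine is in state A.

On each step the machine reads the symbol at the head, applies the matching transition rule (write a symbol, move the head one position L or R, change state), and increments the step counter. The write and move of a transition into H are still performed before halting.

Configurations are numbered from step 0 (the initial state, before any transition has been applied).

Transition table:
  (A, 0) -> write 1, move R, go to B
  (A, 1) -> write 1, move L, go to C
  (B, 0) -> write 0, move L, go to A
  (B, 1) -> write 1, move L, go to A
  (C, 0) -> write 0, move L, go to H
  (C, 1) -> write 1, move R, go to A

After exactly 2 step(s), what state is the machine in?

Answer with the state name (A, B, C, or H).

Step 1: in state A at pos 0, read 0 -> (A,0)->write 1,move R,goto B. Now: state=B, head=1, tape[-1..2]=0110 (head:   ^)
Step 2: in state B at pos 1, read 1 -> (B,1)->write 1,move L,goto A. Now: state=A, head=0, tape[-1..2]=0110 (head:  ^)

Answer: A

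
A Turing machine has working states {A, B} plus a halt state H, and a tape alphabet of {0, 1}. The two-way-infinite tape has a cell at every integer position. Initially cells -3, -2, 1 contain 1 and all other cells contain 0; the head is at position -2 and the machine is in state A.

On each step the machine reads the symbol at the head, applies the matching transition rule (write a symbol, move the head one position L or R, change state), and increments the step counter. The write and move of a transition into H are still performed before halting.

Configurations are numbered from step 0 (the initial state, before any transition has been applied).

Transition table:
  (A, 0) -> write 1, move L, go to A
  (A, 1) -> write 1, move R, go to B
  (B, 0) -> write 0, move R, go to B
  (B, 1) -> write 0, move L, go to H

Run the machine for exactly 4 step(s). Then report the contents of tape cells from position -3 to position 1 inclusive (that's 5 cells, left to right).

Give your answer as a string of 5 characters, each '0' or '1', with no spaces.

Answer: 11000

Derivation:
Step 1: in state A at pos -2, read 1 -> (A,1)->write 1,move R,goto B. Now: state=B, head=-1, tape[-4..2]=0110010 (head:    ^)
Step 2: in state B at pos -1, read 0 -> (B,0)->write 0,move R,goto B. Now: state=B, head=0, tape[-4..2]=0110010 (head:     ^)
Step 3: in state B at pos 0, read 0 -> (B,0)->write 0,move R,goto B. Now: state=B, head=1, tape[-4..2]=0110010 (head:      ^)
Step 4: in state B at pos 1, read 1 -> (B,1)->write 0,move L,goto H. Now: state=H, head=0, tape[-4..2]=0110000 (head:     ^)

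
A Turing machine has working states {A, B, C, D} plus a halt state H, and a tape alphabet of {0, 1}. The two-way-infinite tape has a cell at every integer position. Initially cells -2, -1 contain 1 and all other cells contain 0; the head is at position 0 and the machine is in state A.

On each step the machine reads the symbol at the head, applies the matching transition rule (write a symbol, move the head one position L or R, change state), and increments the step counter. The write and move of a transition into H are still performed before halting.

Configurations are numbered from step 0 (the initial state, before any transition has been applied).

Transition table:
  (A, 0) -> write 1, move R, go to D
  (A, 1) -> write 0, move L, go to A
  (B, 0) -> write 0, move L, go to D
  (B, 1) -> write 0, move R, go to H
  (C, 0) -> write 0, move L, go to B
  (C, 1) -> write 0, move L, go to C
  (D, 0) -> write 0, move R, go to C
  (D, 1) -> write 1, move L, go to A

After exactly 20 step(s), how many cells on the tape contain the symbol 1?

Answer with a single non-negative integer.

Answer: 1

Derivation:
Step 1: in state A at pos 0, read 0 -> (A,0)->write 1,move R,goto D. Now: state=D, head=1, tape[-3..2]=011100 (head:     ^)
Step 2: in state D at pos 1, read 0 -> (D,0)->write 0,move R,goto C. Now: state=C, head=2, tape[-3..3]=0111000 (head:      ^)
Step 3: in state C at pos 2, read 0 -> (C,0)->write 0,move L,goto B. Now: state=B, head=1, tape[-3..3]=0111000 (head:     ^)
Step 4: in state B at pos 1, read 0 -> (B,0)->write 0,move L,goto D. Now: state=D, head=0, tape[-3..3]=0111000 (head:    ^)
Step 5: in state D at pos 0, read 1 -> (D,1)->write 1,move L,goto A. Now: state=A, head=-1, tape[-3..3]=0111000 (head:   ^)
Step 6: in state A at pos -1, read 1 -> (A,1)->write 0,move L,goto A. Now: state=A, head=-2, tape[-3..3]=0101000 (head:  ^)
Step 7: in state A at pos -2, read 1 -> (A,1)->write 0,move L,goto A. Now: state=A, head=-3, tape[-4..3]=00001000 (head:  ^)
Step 8: in state A at pos -3, read 0 -> (A,0)->write 1,move R,goto D. Now: state=D, head=-2, tape[-4..3]=01001000 (head:   ^)
Step 9: in state D at pos -2, read 0 -> (D,0)->write 0,move R,goto C. Now: state=C, head=-1, tape[-4..3]=01001000 (head:    ^)
Step 10: in state C at pos -1, read 0 -> (C,0)->write 0,move L,goto B. Now: state=B, head=-2, tape[-4..3]=01001000 (head:   ^)
Step 11: in state B at pos -2, read 0 -> (B,0)->write 0,move L,goto D. Now: state=D, head=-3, tape[-4..3]=01001000 (head:  ^)
Step 12: in state D at pos -3, read 1 -> (D,1)->write 1,move L,goto A. Now: state=A, head=-4, tape[-5..3]=001001000 (head:  ^)
Step 13: in state A at pos -4, read 0 -> (A,0)->write 1,move R,goto D. Now: state=D, head=-3, tape[-5..3]=011001000 (head:   ^)
Step 14: in state D at pos -3, read 1 -> (D,1)->write 1,move L,goto A. Now: state=A, head=-4, tape[-5..3]=011001000 (head:  ^)
Step 15: in state A at pos -4, read 1 -> (A,1)->write 0,move L,goto A. Now: state=A, head=-5, tape[-6..3]=0001001000 (head:  ^)
Step 16: in state A at pos -5, read 0 -> (A,0)->write 1,move R,goto D. Now: state=D, head=-4, tape[-6..3]=0101001000 (head:   ^)
Step 17: in state D at pos -4, read 0 -> (D,0)->write 0,move R,goto C. Now: state=C, head=-3, tape[-6..3]=0101001000 (head:    ^)
Step 18: in state C at pos -3, read 1 -> (C,1)->write 0,move L,goto C. Now: state=C, head=-4, tape[-6..3]=0100001000 (head:   ^)
Step 19: in state C at pos -4, read 0 -> (C,0)->write 0,move L,goto B. Now: state=B, head=-5, tape[-6..3]=0100001000 (head:  ^)
Step 20: in state B at pos -5, read 1 -> (B,1)->write 0,move R,goto H. Now: state=H, head=-4, tape[-6..3]=0000001000 (head:   ^)
Cells containing 1 after step 20: {0} -> 1 cell(s)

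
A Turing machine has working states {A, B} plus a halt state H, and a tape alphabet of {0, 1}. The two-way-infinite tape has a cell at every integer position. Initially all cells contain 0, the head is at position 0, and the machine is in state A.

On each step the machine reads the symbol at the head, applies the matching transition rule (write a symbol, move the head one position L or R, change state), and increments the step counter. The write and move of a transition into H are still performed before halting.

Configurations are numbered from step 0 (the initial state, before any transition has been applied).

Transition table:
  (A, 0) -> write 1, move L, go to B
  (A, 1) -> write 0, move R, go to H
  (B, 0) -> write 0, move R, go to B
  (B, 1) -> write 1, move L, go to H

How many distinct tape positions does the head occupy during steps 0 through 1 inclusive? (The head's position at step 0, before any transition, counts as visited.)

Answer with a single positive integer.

Step 1: in state A at pos 0, read 0 -> (A,0)->write 1,move L,goto B. Now: state=B, head=-1, tape[-2..1]=0010 (head:  ^)
Head positions at steps 0..1: starting at 0, distinct positions visited = {-1, 0} -> 2 position(s)

Answer: 2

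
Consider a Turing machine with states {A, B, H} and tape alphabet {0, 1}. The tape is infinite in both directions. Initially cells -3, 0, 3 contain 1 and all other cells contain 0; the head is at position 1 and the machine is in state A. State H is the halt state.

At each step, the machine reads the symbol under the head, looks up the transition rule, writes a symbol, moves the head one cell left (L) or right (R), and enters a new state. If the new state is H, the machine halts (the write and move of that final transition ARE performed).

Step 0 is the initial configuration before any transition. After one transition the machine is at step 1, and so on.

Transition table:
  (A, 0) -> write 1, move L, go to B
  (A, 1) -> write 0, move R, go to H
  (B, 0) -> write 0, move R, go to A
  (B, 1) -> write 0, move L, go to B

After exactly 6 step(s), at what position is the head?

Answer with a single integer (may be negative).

Step 1: in state A at pos 1, read 0 -> (A,0)->write 1,move L,goto B. Now: state=B, head=0, tape[-4..4]=010011010 (head:     ^)
Step 2: in state B at pos 0, read 1 -> (B,1)->write 0,move L,goto B. Now: state=B, head=-1, tape[-4..4]=010001010 (head:    ^)
Step 3: in state B at pos -1, read 0 -> (B,0)->write 0,move R,goto A. Now: state=A, head=0, tape[-4..4]=010001010 (head:     ^)
Step 4: in state A at pos 0, read 0 -> (A,0)->write 1,move L,goto B. Now: state=B, head=-1, tape[-4..4]=010011010 (head:    ^)
Step 5: in state B at pos -1, read 0 -> (B,0)->write 0,move R,goto A. Now: state=A, head=0, tape[-4..4]=010011010 (head:     ^)
Step 6: in state A at pos 0, read 1 -> (A,1)->write 0,move R,goto H. Now: state=H, head=1, tape[-4..4]=010001010 (head:      ^)

Answer: 1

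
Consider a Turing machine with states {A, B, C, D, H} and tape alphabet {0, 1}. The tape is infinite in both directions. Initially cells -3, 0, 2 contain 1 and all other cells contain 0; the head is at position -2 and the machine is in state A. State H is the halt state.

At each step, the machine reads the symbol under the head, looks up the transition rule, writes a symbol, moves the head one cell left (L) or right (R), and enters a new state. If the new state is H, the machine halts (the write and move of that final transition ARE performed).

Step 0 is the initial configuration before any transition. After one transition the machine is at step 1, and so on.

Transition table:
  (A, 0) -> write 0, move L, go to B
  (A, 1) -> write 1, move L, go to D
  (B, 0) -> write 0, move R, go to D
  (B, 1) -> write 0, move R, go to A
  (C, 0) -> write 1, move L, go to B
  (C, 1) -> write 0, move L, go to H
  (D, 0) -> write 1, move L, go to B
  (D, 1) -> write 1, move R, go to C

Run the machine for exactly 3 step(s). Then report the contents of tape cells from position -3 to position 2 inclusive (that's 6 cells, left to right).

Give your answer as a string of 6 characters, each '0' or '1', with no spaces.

Answer: 000101

Derivation:
Step 1: in state A at pos -2, read 0 -> (A,0)->write 0,move L,goto B. Now: state=B, head=-3, tape[-4..3]=01001010 (head:  ^)
Step 2: in state B at pos -3, read 1 -> (B,1)->write 0,move R,goto A. Now: state=A, head=-2, tape[-4..3]=00001010 (head:   ^)
Step 3: in state A at pos -2, read 0 -> (A,0)->write 0,move L,goto B. Now: state=B, head=-3, tape[-4..3]=00001010 (head:  ^)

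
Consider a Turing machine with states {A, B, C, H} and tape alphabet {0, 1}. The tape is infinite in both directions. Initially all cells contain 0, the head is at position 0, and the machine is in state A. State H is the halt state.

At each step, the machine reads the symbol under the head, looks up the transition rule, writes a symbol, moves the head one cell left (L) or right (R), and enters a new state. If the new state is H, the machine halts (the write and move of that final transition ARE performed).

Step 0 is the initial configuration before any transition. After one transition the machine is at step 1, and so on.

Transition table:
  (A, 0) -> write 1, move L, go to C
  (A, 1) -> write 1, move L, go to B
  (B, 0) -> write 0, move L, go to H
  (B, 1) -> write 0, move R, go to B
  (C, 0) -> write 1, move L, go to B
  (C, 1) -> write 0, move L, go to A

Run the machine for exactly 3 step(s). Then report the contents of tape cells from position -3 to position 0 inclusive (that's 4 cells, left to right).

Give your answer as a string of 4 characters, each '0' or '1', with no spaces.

Answer: 0011

Derivation:
Step 1: in state A at pos 0, read 0 -> (A,0)->write 1,move L,goto C. Now: state=C, head=-1, tape[-2..1]=0010 (head:  ^)
Step 2: in state C at pos -1, read 0 -> (C,0)->write 1,move L,goto B. Now: state=B, head=-2, tape[-3..1]=00110 (head:  ^)
Step 3: in state B at pos -2, read 0 -> (B,0)->write 0,move L,goto H. Now: state=H, head=-3, tape[-4..1]=000110 (head:  ^)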